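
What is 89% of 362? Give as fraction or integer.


Compute 89% of 362
Convert percentage: 89% = 89/100
Multiply: 362 * 89/100
= 32218/100
= 16109/50

16109/50


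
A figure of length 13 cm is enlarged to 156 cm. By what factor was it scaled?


Original length = 13 cm
Scaled length = 156 cm
Scale factor = 156 / 13
= 12

12


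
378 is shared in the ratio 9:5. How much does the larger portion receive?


Total parts = 9 + 5 = 14
Value per part = 378 / 14 = 27
First share = 9 * 27 = 243
Second share = 5 * 27 = 135
Larger share = 243

243


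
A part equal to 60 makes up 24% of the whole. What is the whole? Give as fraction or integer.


Given: 60 is 24% of the whole
Set up: 60 = 24/100 * whole
whole = 60 * 100 / 24
whole = 6000 / 24
whole = 250

250


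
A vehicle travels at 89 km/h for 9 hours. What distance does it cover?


Using distance = speed * time
Speed = 89 km/h
Time = 9 hours
Distance = 89 * 9
= 801 km

801


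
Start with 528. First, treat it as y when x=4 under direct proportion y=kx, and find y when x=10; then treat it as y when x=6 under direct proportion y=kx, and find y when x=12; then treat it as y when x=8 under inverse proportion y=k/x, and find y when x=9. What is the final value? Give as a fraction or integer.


Start with 528.
Step 1: Direct prop: k = (528)/4; new y = k*10 = 528*10/4 = 1320
Step 2: Direct prop: k = (1320)/6; new y = k*12 = 1320*12/6 = 2640
Step 3: Inverse prop: k = (2640)*8; new y = k/9 = 2640*8/9 = 7040/3
Final result = 7040/3

7040/3


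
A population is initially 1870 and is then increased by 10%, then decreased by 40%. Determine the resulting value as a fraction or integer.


Start: 1870
Step 1: increase by 10% => multiply by 110/100
  1870 * 110/100 = 2057
Step 2: decrease by 40% => multiply by 60/100
  2057 * 60/100 = 6171/5
Final value = 6171/5

6171/5


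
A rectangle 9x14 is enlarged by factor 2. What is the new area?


Original dimensions: 9 x 14
Enlargement factor = 2
New width = 9 * 2 = 18
New height = 14 * 2 = 28
New area = 18 * 28 = 504

504


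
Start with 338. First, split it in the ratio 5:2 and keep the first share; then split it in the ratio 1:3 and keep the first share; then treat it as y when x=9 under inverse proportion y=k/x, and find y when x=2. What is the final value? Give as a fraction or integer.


Start with 338.
Step 1: Split 5:2, first share = 338 * 5/7 = 1690/7
Step 2: Split 1:3, first share = 1690/7 * 1/4 = 845/14
Step 3: Inverse prop: k = (845/14)*9; new y = k/2 = 845/14*9/2 = 7605/28
Final result = 7605/28

7605/28


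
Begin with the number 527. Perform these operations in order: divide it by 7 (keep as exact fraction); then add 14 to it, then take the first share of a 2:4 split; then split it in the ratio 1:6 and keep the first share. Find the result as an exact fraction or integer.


Start with 527.
Step 1: Divide by 7: 527 / 7 = 527/7
Step 2: Add 14: 527/7+14=625/7; split 2:4 first = 625/7*2/6 = 625/21
Step 3: Split 1:6, first share = 625/21 * 1/7 = 625/147
Final result = 625/147

625/147


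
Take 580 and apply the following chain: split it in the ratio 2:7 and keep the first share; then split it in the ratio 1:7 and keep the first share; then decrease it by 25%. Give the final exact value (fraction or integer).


Start with 580.
Step 1: Split 2:7, first share = 580 * 2/9 = 1160/9
Step 2: Split 1:7, first share = 1160/9 * 1/8 = 145/9
Step 3: Decrease by 25%: 145/9 * 75/100 = 145/12
Final result = 145/12

145/12


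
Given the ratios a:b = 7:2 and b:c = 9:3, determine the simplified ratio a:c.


Given a:b = 7:2 and b:c = 9:3
Make b consistent. Multiply first ratio by 9: a:b = 63:18
Multiply second ratio by 2: b:c = 18:6
Now b = 18 in both, so a:b:c = 63:18:6
Therefore a:c = 63:6
Simplify by GCD: a:c = 21:2

21:2


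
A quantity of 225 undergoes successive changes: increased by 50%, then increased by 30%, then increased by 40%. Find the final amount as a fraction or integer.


Start: 225
Step 1: increase by 50% => multiply by 150/100
  225 * 150/100 = 675/2
Step 2: increase by 30% => multiply by 130/100
  675/2 * 130/100 = 1755/4
Step 3: increase by 40% => multiply by 140/100
  1755/4 * 140/100 = 2457/4
Final value = 2457/4

2457/4


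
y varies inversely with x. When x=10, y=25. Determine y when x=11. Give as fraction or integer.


Inverse proportion: y = k/x
Find k: k = 10 * 25 = 250
Compute y at x=11: y = 250/11
y = 250/11

250/11


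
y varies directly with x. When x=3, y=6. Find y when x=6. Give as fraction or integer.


Direct proportion: y = kx
Find k: k = 6/3 = 2
Compute y at x=6: y = 2 * 6
y = 12

12


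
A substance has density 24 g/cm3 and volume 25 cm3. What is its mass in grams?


Using mass = density * volume
Density = 24 g/cm3
Volume = 25 cm3
Mass = 24 * 25
= 600 g

600


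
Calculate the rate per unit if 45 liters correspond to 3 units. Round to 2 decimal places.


Total liters = 45
Number of units = 3
Unit rate = 45 / 3
= 15 liters per unit

15


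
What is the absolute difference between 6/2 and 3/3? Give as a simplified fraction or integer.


Simplify: 6/2 = 3 and 3/3 = 1
Find common denominator: LCD = 1
Convert: 3/1 and 1/1
Difference = |3 - 1|/1 = 2/1
Simplified = 2

2


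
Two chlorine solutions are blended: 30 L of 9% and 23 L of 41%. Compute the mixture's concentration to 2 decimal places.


Solute in mixture 1 = 9% of 30 L = 30*9/100 = 27/10 L
Solute in mixture 2 = 41% of 23 L = 23*41/100 = 943/100 L
Total solute = 27/10 + 943/100 = 1213/100 L
Total volume = 30 + 23 = 53 L
Final concentration = 1213/100/53 * 100 = 22.89%

22.89


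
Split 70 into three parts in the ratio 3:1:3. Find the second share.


Ratio = 3:1:3
Total parts = 3 + 1 + 3 = 7
Value per part = 70 / 7 = 10
First share = 3 * 10 = 30
Middle share = 1 * 10 = 10
Third share = 3 * 10 = 30

10


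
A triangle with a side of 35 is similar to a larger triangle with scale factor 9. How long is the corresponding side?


Similar triangles have proportional sides
Scale factor = 9
Smaller side = 35
Corresponding larger side = 35 * 9
= 315

315


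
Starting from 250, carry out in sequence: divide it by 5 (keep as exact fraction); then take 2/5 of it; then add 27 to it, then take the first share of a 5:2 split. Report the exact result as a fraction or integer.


Start with 250.
Step 1: Divide by 5: 250 / 5 = 50
Step 2: Take 2/5: 50 * 2/5 = 20
Step 3: Add 27: 20+27=47; split 5:2 first = 47*5/7 = 235/7
Final result = 235/7

235/7


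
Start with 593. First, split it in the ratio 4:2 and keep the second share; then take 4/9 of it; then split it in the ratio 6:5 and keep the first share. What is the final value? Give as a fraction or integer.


Start with 593.
Step 1: Split 4:2, second share = 593 * 2/6 = 593/3
Step 2: Take 4/9: 593/3 * 4/9 = 2372/27
Step 3: Split 6:5, first share = 2372/27 * 6/11 = 4744/99
Final result = 4744/99

4744/99


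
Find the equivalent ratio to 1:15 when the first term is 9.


Original ratio: 1:15
First term target: 9
Scale factor = 9 / 1 = 9
Multiply second term: 15 * 9 = 135
Equivalent ratio = 9:135

9:135


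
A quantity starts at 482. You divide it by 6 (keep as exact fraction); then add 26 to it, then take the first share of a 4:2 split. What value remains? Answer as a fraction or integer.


Start with 482.
Step 1: Divide by 6: 482 / 6 = 241/3
Step 2: Add 26: 241/3+26=319/3; split 4:2 first = 319/3*4/6 = 638/9
Final result = 638/9

638/9


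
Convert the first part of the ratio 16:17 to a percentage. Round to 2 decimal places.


Total parts = 16 + 17 = 33
First part fraction = 16/33
Percentage = (16/33) * 100
= 0.484848 * 100
= 48.48%

48.48


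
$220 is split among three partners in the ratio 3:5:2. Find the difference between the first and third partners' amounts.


Total parts = 3 + 5 + 2 = 10
Value per part = 220 / 10 = 22
Shares: 3*22=66, 5*22=110, 2*22=44
First share = 66, third share = 44
Difference = |66 - 44| = 22

22


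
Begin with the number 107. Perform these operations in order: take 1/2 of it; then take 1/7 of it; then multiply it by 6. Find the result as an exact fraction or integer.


Start with 107.
Step 1: Take 1/2: 107 * 1/2 = 107/2
Step 2: Take 1/7: 107/2 * 1/7 = 107/14
Step 3: Multiply by 6: 107/14 * 6 = 321/7
Final result = 321/7

321/7


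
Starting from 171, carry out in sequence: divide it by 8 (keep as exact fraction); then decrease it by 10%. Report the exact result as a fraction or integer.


Start with 171.
Step 1: Divide by 8: 171 / 8 = 171/8
Step 2: Decrease by 10%: 171/8 * 90/100 = 1539/80
Final result = 1539/80

1539/80


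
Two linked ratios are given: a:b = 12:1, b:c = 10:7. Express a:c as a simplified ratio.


Given a:b = 12:1 and b:c = 10:7
Make b consistent. Multiply first ratio by 10: a:b = 120:10
Multiply second ratio by 1: b:c = 10:7
Now b = 10 in both, so a:b:c = 120:10:7
Therefore a:c = 120:7
Simplify by GCD: a:c = 120:7

120:7


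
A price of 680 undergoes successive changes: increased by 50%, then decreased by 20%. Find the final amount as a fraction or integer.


Start: 680
Step 1: increase by 50% => multiply by 150/100
  680 * 150/100 = 1020
Step 2: decrease by 20% => multiply by 80/100
  1020 * 80/100 = 816
Final value = 816

816


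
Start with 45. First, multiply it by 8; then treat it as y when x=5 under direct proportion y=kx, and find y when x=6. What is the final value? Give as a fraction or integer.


Start with 45.
Step 1: Multiply by 8: 45 * 8 = 360
Step 2: Direct prop: k = (360)/5; new y = k*6 = 360*6/5 = 432
Final result = 432

432


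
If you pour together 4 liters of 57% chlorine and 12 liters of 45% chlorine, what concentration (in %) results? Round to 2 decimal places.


Solute in mixture 1 = 57% of 4 L = 4*57/100 = 57/25 L
Solute in mixture 2 = 45% of 12 L = 12*45/100 = 27/5 L
Total solute = 57/25 + 27/5 = 192/25 L
Total volume = 4 + 12 = 16 L
Final concentration = 192/25/16 * 100 = 48.00%

48.00


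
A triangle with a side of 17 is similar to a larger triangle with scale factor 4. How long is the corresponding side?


Similar triangles have proportional sides
Scale factor = 4
Smaller side = 17
Corresponding larger side = 17 * 4
= 68

68


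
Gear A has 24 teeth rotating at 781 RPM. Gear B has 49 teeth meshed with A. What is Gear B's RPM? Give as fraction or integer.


Gear ratio: teeth_A * RPM_A = teeth_B * RPM_B
24 * 781 = 49 * RPM_B
18744 = 49 * RPM_B
RPM_B = 18744 / 49
RPM_B = 18744/49

18744/49


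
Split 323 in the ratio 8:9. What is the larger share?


Total parts = 8 + 9 = 17
Value per part = 323 / 17 = 19
First share = 8 * 19 = 152
Second share = 9 * 19 = 171
Larger share = 171

171


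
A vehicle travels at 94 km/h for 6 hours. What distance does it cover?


Using distance = speed * time
Speed = 94 km/h
Time = 6 hours
Distance = 94 * 6
= 564 km

564


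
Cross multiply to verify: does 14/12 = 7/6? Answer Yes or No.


Cross multiply to check 14/12 = 7/6
Left cross product: 14 * 6 = 84
Right cross product: 12 * 7 = 84
84 = 84
Equal, so proportions match => Yes

Yes


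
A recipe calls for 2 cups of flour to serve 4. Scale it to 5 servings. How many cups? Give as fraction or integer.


Original: 2 cups for 4 servings
Target servings = 5
Scaling factor = 5/4
New amount = 2 * 5/4
= 10/4
= 5/2 cups

5/2


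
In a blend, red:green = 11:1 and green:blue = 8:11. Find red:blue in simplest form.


Given a:b = 11:1 and b:c = 8:11
Make b consistent. Multiply first ratio by 8: a:b = 88:8
Multiply second ratio by 1: b:c = 8:11
Now b = 8 in both, so a:b:c = 88:8:11
Therefore a:c = 88:11
Simplify by GCD: a:c = 8:1

8:1


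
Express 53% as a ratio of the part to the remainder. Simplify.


Part = 53%, Remainder = 47%
Ratio = 53:47
GCD(53, 47) = 1
Simplify: 53:47 = 53:47

53:47


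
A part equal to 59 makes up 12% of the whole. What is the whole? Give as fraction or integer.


Given: 59 is 12% of the whole
Set up: 59 = 12/100 * whole
whole = 59 * 100 / 12
whole = 5900 / 12
whole = 1475/3

1475/3


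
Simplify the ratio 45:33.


Find GCD(45, 33)
GCD = 3
Divide both by 3: 45/3 = 15, 33/3 = 11
Simplified ratio = 15:11

15:11


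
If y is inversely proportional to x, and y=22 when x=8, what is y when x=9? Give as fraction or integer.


Inverse proportion: y = k/x
Find k: k = 8 * 22 = 176
Compute y at x=9: y = 176/9
y = 176/9

176/9


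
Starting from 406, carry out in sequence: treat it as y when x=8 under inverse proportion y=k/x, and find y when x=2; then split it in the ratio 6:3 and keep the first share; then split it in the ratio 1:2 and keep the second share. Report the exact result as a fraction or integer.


Start with 406.
Step 1: Inverse prop: k = (406)*8; new y = k/2 = 406*8/2 = 1624
Step 2: Split 6:3, first share = 1624 * 6/9 = 3248/3
Step 3: Split 1:2, second share = 3248/3 * 2/3 = 6496/9
Final result = 6496/9

6496/9


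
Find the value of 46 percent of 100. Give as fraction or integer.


Compute 46% of 100
Convert percentage: 46% = 46/100
Multiply: 100 * 46/100
= 4600/100
= 46

46


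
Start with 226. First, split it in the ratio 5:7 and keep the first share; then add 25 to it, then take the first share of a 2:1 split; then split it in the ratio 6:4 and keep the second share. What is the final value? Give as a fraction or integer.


Start with 226.
Step 1: Split 5:7, first share = 226 * 5/12 = 565/6
Step 2: Add 25: 565/6+25=715/6; split 2:1 first = 715/6*2/3 = 715/9
Step 3: Split 6:4, second share = 715/9 * 4/10 = 286/9
Final result = 286/9

286/9


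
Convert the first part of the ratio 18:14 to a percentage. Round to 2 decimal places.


Total parts = 18 + 14 = 32
First part fraction = 18/32
Percentage = (18/32) * 100
= 0.5625 * 100
= 56.25%

56.25


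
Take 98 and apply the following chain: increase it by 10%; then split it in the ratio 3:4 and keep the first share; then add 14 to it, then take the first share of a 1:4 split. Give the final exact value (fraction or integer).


Start with 98.
Step 1: Increase by 10%: 98 * 110/100 = 539/5
Step 2: Split 3:4, first share = 539/5 * 3/7 = 231/5
Step 3: Add 14: 231/5+14=301/5; split 1:4 first = 301/5*1/5 = 301/25
Final result = 301/25

301/25


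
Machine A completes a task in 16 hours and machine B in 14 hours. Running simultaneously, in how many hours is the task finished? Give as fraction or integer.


Rate of A = 1/16 job per hour
Rate of B = 1/14 job per hour
Combined rate = 1/16 + 1/14
Find common denominator: (14 + 16)/(16*14) = 30/224
Combined rate = 15/112 job per hour
Time together = 1 / (15/112) = 112/15 hours

112/15


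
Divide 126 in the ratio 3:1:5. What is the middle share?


Ratio = 3:1:5
Total parts = 3 + 1 + 5 = 9
Value per part = 126 / 9 = 14
First share = 3 * 14 = 42
Middle share = 1 * 14 = 14
Third share = 5 * 14 = 70

14


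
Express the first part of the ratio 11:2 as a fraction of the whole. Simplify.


Total parts = 11 + 2 = 13
First part fraction = 11/13
Simplify: 11/13 = 11/13

11/13


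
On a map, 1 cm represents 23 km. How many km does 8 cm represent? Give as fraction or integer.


Map scale: 1 cm = 23 km
Measured distance on map = 8 cm
Set up proportion: 8 * 23 / 1
= 184 / 1
= 184 km

184


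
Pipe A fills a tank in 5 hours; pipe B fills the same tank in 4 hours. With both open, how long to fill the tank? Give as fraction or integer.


Rate of A = 1/5 job per hour
Rate of B = 1/4 job per hour
Combined rate = 1/5 + 1/4
Find common denominator: (4 + 5)/(5*4) = 9/20
Combined rate = 9/20 job per hour
Time together = 1 / (9/20) = 20/9 hours

20/9


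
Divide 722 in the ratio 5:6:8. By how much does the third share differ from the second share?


Total parts = 5 + 6 + 8 = 19
Value per part = 722 / 19 = 38
Shares: 5*38=190, 6*38=228, 8*38=304
Third share = 304, second share = 228
Difference = |304 - 228| = 76

76


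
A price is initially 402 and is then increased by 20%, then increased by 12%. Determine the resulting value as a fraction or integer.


Start: 402
Step 1: increase by 20% => multiply by 120/100
  402 * 120/100 = 2412/5
Step 2: increase by 12% => multiply by 112/100
  2412/5 * 112/100 = 67536/125
Final value = 67536/125

67536/125


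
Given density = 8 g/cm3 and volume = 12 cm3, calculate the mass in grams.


Using mass = density * volume
Density = 8 g/cm3
Volume = 12 cm3
Mass = 8 * 12
= 96 g

96


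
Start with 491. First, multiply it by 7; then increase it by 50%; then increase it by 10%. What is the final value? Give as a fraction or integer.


Start with 491.
Step 1: Multiply by 7: 491 * 7 = 3437
Step 2: Increase by 50%: 3437 * 150/100 = 10311/2
Step 3: Increase by 10%: 10311/2 * 110/100 = 113421/20
Final result = 113421/20

113421/20


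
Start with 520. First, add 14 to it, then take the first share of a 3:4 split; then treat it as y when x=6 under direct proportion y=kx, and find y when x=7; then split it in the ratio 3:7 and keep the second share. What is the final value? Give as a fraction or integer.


Start with 520.
Step 1: Add 14: 520+14=534; split 3:4 first = 534*3/7 = 1602/7
Step 2: Direct prop: k = (1602/7)/6; new y = k*7 = 1602/7*7/6 = 267
Step 3: Split 3:7, second share = 267 * 7/10 = 1869/10
Final result = 1869/10

1869/10


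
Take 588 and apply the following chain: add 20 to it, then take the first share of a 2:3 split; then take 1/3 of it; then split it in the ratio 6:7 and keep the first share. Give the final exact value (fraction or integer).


Start with 588.
Step 1: Add 20: 588+20=608; split 2:3 first = 608*2/5 = 1216/5
Step 2: Take 1/3: 1216/5 * 1/3 = 1216/15
Step 3: Split 6:7, first share = 1216/15 * 6/13 = 2432/65
Final result = 2432/65

2432/65


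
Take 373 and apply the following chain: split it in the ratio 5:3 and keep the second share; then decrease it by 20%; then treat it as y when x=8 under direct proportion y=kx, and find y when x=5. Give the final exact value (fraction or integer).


Start with 373.
Step 1: Split 5:3, second share = 373 * 3/8 = 1119/8
Step 2: Decrease by 20%: 1119/8 * 80/100 = 1119/10
Step 3: Direct prop: k = (1119/10)/8; new y = k*5 = 1119/10*5/8 = 1119/16
Final result = 1119/16

1119/16


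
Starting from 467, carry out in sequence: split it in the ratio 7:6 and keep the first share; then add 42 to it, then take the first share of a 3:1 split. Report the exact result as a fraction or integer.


Start with 467.
Step 1: Split 7:6, first share = 467 * 7/13 = 3269/13
Step 2: Add 42: 3269/13+42=3815/13; split 3:1 first = 3815/13*3/4 = 11445/52
Final result = 11445/52

11445/52


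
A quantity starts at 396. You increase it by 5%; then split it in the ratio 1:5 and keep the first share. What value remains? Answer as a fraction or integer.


Start with 396.
Step 1: Increase by 5%: 396 * 105/100 = 2079/5
Step 2: Split 1:5, first share = 2079/5 * 1/6 = 693/10
Final result = 693/10

693/10


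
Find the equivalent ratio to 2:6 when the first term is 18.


Original ratio: 2:6
First term target: 18
Scale factor = 18 / 2 = 9
Multiply second term: 6 * 9 = 54
Equivalent ratio = 18:54

18:54


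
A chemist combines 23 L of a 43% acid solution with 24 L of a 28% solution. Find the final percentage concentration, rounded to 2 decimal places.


Solute in mixture 1 = 43% of 23 L = 23*43/100 = 989/100 L
Solute in mixture 2 = 28% of 24 L = 24*28/100 = 168/25 L
Total solute = 989/100 + 168/25 = 1661/100 L
Total volume = 23 + 24 = 47 L
Final concentration = 1661/100/47 * 100 = 35.34%

35.34


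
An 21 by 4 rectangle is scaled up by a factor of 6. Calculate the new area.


Original dimensions: 21 x 4
Enlargement factor = 6
New width = 21 * 6 = 126
New height = 4 * 6 = 24
New area = 126 * 24 = 3024

3024


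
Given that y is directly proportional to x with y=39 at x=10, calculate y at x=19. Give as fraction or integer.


Direct proportion: y = kx
Find k: k = 39/10 = 39/10
Compute y at x=19: y = 39/10 * 19
y = 741/10

741/10


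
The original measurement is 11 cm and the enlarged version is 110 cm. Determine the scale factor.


Original length = 11 cm
Scaled length = 110 cm
Scale factor = 110 / 11
= 10

10


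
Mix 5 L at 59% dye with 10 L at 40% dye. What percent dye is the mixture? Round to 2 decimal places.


Solute in mixture 1 = 59% of 5 L = 5*59/100 = 59/20 L
Solute in mixture 2 = 40% of 10 L = 10*40/100 = 4 L
Total solute = 59/20 + 4 = 139/20 L
Total volume = 5 + 10 = 15 L
Final concentration = 139/20/15 * 100 = 46.33%

46.33


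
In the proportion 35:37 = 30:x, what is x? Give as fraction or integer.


Setting up: 35/37 = 30/x
Cross multiply: 35 * x = 37 * 30
35x = 1110
x = 1110/35
x = 222/7

222/7


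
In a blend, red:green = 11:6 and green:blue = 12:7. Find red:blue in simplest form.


Given a:b = 11:6 and b:c = 12:7
Make b consistent. Multiply first ratio by 12: a:b = 132:72
Multiply second ratio by 6: b:c = 72:42
Now b = 72 in both, so a:b:c = 132:72:42
Therefore a:c = 132:42
Simplify by GCD: a:c = 22:7

22:7


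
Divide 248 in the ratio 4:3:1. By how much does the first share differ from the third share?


Total parts = 4 + 3 + 1 = 8
Value per part = 248 / 8 = 31
Shares: 4*31=124, 3*31=93, 1*31=31
First share = 124, third share = 31
Difference = |124 - 31| = 93

93


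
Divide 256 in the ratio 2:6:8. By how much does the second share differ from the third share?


Total parts = 2 + 6 + 8 = 16
Value per part = 256 / 16 = 16
Shares: 2*16=32, 6*16=96, 8*16=128
Second share = 96, third share = 128
Difference = |96 - 128| = 32

32


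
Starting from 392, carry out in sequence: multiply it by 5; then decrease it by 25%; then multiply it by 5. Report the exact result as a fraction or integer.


Start with 392.
Step 1: Multiply by 5: 392 * 5 = 1960
Step 2: Decrease by 25%: 1960 * 75/100 = 1470
Step 3: Multiply by 5: 1470 * 5 = 7350
Final result = 7350

7350


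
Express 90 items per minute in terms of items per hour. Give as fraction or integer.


Converting from per minute to per hour
Rate = 90 items per minute
Multiply by 60: 90 * 60
= 5400 items per hour

5400


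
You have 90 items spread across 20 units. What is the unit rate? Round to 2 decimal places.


Total items = 90
Number of units = 20
Unit rate = 90 / 20
= 4.50 items per unit

4.50


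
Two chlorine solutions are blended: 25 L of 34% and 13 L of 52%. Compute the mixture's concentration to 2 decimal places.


Solute in mixture 1 = 34% of 25 L = 25*34/100 = 17/2 L
Solute in mixture 2 = 52% of 13 L = 13*52/100 = 169/25 L
Total solute = 17/2 + 169/25 = 763/50 L
Total volume = 25 + 13 = 38 L
Final concentration = 763/50/38 * 100 = 40.16%

40.16


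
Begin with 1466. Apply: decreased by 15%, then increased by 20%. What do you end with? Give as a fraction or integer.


Start: 1466
Step 1: decrease by 15% => multiply by 85/100
  1466 * 85/100 = 12461/10
Step 2: increase by 20% => multiply by 120/100
  12461/10 * 120/100 = 37383/25
Final value = 37383/25

37383/25


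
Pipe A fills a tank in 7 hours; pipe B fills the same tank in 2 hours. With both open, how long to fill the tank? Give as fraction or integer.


Rate of A = 1/7 job per hour
Rate of B = 1/2 job per hour
Combined rate = 1/7 + 1/2
Find common denominator: (2 + 7)/(7*2) = 9/14
Combined rate = 9/14 job per hour
Time together = 1 / (9/14) = 14/9 hours

14/9


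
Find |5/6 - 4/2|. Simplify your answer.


Simplify: 5/6 = 5/6 and 4/2 = 2
Find common denominator: LCD = 6
Convert: 5/6 and 12/6
Difference = |5 - 12|/6 = 7/6
Simplified = 7/6

7/6


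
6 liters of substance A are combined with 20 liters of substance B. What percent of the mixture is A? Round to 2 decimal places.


Volume of A = 6 L
Volume of B = 20 L
Total volume = 6 + 20 = 26 L
Percentage of A = (6/26) * 100
= 23.08%

23.08


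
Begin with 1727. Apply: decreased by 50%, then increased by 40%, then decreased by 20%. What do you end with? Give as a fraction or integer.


Start: 1727
Step 1: decrease by 50% => multiply by 50/100
  1727 * 50/100 = 1727/2
Step 2: increase by 40% => multiply by 140/100
  1727/2 * 140/100 = 12089/10
Step 3: decrease by 20% => multiply by 80/100
  12089/10 * 80/100 = 24178/25
Final value = 24178/25

24178/25


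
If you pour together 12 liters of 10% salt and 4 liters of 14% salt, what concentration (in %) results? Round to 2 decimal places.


Solute in mixture 1 = 10% of 12 L = 12*10/100 = 6/5 L
Solute in mixture 2 = 14% of 4 L = 4*14/100 = 14/25 L
Total solute = 6/5 + 14/25 = 44/25 L
Total volume = 12 + 4 = 16 L
Final concentration = 44/25/16 * 100 = 11.00%

11.00


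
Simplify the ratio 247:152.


Find GCD(247, 152)
GCD = 19
Divide both by 19: 247/19 = 13, 152/19 = 8
Simplified ratio = 13:8

13:8


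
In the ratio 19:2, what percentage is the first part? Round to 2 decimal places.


Total parts = 19 + 2 = 21
First part fraction = 19/21
Percentage = (19/21) * 100
= 0.904762 * 100
= 90.48%

90.48


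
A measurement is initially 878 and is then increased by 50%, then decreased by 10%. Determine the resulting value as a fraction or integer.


Start: 878
Step 1: increase by 50% => multiply by 150/100
  878 * 150/100 = 1317
Step 2: decrease by 10% => multiply by 90/100
  1317 * 90/100 = 11853/10
Final value = 11853/10

11853/10


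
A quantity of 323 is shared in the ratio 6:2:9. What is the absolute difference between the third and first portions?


Total parts = 6 + 2 + 9 = 17
Value per part = 323 / 17 = 19
Shares: 6*19=114, 2*19=38, 9*19=171
Third share = 171, first share = 114
Difference = |171 - 114| = 57

57


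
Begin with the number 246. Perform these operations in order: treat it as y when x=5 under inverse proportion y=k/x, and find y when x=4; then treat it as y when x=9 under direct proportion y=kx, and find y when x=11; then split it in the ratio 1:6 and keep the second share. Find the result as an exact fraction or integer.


Start with 246.
Step 1: Inverse prop: k = (246)*5; new y = k/4 = 246*5/4 = 615/2
Step 2: Direct prop: k = (615/2)/9; new y = k*11 = 615/2*11/9 = 2255/6
Step 3: Split 1:6, second share = 2255/6 * 6/7 = 2255/7
Final result = 2255/7

2255/7


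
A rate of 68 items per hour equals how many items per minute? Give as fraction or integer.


Converting from per hour to per minute
Rate = 68 items per hour
Divide by 60: 68/60
= 17/15 items per minute

17/15


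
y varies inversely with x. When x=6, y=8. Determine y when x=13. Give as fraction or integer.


Inverse proportion: y = k/x
Find k: k = 6 * 8 = 48
Compute y at x=13: y = 48/13
y = 48/13

48/13


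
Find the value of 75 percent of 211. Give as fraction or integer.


Compute 75% of 211
Convert percentage: 75% = 75/100
Multiply: 211 * 75/100
= 15825/100
= 633/4

633/4


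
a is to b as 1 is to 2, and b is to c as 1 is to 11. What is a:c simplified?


Given a:b = 1:2 and b:c = 1:11
Make b consistent. Multiply first ratio by 1: a:b = 1:2
Multiply second ratio by 2: b:c = 2:22
Now b = 2 in both, so a:b:c = 1:2:22
Therefore a:c = 1:22
Simplify by GCD: a:c = 1:22

1:22


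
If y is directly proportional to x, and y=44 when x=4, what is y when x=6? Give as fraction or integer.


Direct proportion: y = kx
Find k: k = 44/4 = 11
Compute y at x=6: y = 11 * 6
y = 66

66


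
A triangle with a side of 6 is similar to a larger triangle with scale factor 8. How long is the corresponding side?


Similar triangles have proportional sides
Scale factor = 8
Smaller side = 6
Corresponding larger side = 6 * 8
= 48

48


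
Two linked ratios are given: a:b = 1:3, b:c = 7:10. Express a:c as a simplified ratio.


Given a:b = 1:3 and b:c = 7:10
Make b consistent. Multiply first ratio by 7: a:b = 7:21
Multiply second ratio by 3: b:c = 21:30
Now b = 21 in both, so a:b:c = 7:21:30
Therefore a:c = 7:30
Simplify by GCD: a:c = 7:30

7:30


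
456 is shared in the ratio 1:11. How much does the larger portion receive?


Total parts = 1 + 11 = 12
Value per part = 456 / 12 = 38
First share = 1 * 38 = 38
Second share = 11 * 38 = 418
Larger share = 418

418


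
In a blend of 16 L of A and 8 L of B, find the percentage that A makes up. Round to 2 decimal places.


Volume of A = 16 L
Volume of B = 8 L
Total volume = 16 + 8 = 24 L
Percentage of A = (16/24) * 100
= 66.67%

66.67


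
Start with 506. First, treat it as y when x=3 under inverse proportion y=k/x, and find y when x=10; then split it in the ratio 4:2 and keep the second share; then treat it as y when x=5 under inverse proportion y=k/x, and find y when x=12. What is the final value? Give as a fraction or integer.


Start with 506.
Step 1: Inverse prop: k = (506)*3; new y = k/10 = 506*3/10 = 759/5
Step 2: Split 4:2, second share = 759/5 * 2/6 = 253/5
Step 3: Inverse prop: k = (253/5)*5; new y = k/12 = 253/5*5/12 = 253/12
Final result = 253/12

253/12


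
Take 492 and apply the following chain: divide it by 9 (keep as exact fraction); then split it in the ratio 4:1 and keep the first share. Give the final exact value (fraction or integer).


Start with 492.
Step 1: Divide by 9: 492 / 9 = 164/3
Step 2: Split 4:1, first share = 164/3 * 4/5 = 656/15
Final result = 656/15

656/15


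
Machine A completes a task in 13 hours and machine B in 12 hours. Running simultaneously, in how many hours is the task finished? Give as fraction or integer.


Rate of A = 1/13 job per hour
Rate of B = 1/12 job per hour
Combined rate = 1/13 + 1/12
Find common denominator: (12 + 13)/(13*12) = 25/156
Combined rate = 25/156 job per hour
Time together = 1 / (25/156) = 156/25 hours

156/25


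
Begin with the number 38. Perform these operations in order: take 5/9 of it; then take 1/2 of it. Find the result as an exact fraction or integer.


Start with 38.
Step 1: Take 5/9: 38 * 5/9 = 190/9
Step 2: Take 1/2: 190/9 * 1/2 = 95/9
Final result = 95/9

95/9


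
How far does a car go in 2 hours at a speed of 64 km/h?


Using distance = speed * time
Speed = 64 km/h
Time = 2 hours
Distance = 64 * 2
= 128 km

128


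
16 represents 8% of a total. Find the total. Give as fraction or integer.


Given: 16 is 8% of the whole
Set up: 16 = 8/100 * whole
whole = 16 * 100 / 8
whole = 1600 / 8
whole = 200

200


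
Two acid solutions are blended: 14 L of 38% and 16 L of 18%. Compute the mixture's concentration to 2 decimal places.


Solute in mixture 1 = 38% of 14 L = 14*38/100 = 133/25 L
Solute in mixture 2 = 18% of 16 L = 16*18/100 = 72/25 L
Total solute = 133/25 + 72/25 = 41/5 L
Total volume = 14 + 16 = 30 L
Final concentration = 41/5/30 * 100 = 27.33%

27.33


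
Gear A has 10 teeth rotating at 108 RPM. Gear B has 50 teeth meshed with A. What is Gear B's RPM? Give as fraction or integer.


Gear ratio: teeth_A * RPM_A = teeth_B * RPM_B
10 * 108 = 50 * RPM_B
1080 = 50 * RPM_B
RPM_B = 1080 / 50
RPM_B = 108/5

108/5


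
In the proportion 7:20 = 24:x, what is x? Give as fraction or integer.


Setting up: 7/20 = 24/x
Cross multiply: 7 * x = 20 * 24
7x = 480
x = 480/7
x = 480/7

480/7


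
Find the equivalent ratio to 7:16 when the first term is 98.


Original ratio: 7:16
First term target: 98
Scale factor = 98 / 7 = 14
Multiply second term: 16 * 14 = 224
Equivalent ratio = 98:224

98:224


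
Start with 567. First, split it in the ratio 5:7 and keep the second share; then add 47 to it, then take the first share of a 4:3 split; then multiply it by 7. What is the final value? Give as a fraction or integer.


Start with 567.
Step 1: Split 5:7, second share = 567 * 7/12 = 1323/4
Step 2: Add 47: 1323/4+47=1511/4; split 4:3 first = 1511/4*4/7 = 1511/7
Step 3: Multiply by 7: 1511/7 * 7 = 1511
Final result = 1511

1511


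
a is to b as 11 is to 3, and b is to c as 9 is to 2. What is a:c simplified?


Given a:b = 11:3 and b:c = 9:2
Make b consistent. Multiply first ratio by 9: a:b = 99:27
Multiply second ratio by 3: b:c = 27:6
Now b = 27 in both, so a:b:c = 99:27:6
Therefore a:c = 99:6
Simplify by GCD: a:c = 33:2

33:2


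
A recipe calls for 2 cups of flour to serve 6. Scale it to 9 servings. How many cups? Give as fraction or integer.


Original: 2 cups for 6 servings
Target servings = 9
Scaling factor = 9/6
New amount = 2 * 9/6
= 18/6
= 3 cups

3


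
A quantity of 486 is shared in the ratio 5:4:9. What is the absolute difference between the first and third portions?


Total parts = 5 + 4 + 9 = 18
Value per part = 486 / 18 = 27
Shares: 5*27=135, 4*27=108, 9*27=243
First share = 135, third share = 243
Difference = |135 - 243| = 108

108


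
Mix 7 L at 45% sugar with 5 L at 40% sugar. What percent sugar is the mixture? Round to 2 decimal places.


Solute in mixture 1 = 45% of 7 L = 7*45/100 = 63/20 L
Solute in mixture 2 = 40% of 5 L = 5*40/100 = 2 L
Total solute = 63/20 + 2 = 103/20 L
Total volume = 7 + 5 = 12 L
Final concentration = 103/20/12 * 100 = 42.92%

42.92


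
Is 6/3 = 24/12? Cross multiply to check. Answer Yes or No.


Cross multiply to check 6/3 = 24/12
Left cross product: 6 * 12 = 72
Right cross product: 3 * 24 = 72
72 = 72
Equal, so proportions match => Yes

Yes


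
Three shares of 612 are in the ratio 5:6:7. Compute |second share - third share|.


Total parts = 5 + 6 + 7 = 18
Value per part = 612 / 18 = 34
Shares: 5*34=170, 6*34=204, 7*34=238
Second share = 204, third share = 238
Difference = |204 - 238| = 34

34


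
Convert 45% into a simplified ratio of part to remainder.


Part = 45%, Remainder = 55%
Ratio = 45:55
GCD(45, 55) = 5
Simplify: 9:11 = 9:11

9:11


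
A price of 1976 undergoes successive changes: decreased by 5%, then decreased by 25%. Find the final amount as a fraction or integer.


Start: 1976
Step 1: decrease by 5% => multiply by 95/100
  1976 * 95/100 = 9386/5
Step 2: decrease by 25% => multiply by 75/100
  9386/5 * 75/100 = 14079/10
Final value = 14079/10

14079/10


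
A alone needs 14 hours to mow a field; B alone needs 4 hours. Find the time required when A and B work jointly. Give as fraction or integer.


Rate of A = 1/14 job per hour
Rate of B = 1/4 job per hour
Combined rate = 1/14 + 1/4
Find common denominator: (4 + 14)/(14*4) = 18/56
Combined rate = 9/28 job per hour
Time together = 1 / (9/28) = 28/9 hours

28/9


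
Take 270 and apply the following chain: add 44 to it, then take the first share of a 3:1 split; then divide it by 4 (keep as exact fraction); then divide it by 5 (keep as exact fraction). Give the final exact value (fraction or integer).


Start with 270.
Step 1: Add 44: 270+44=314; split 3:1 first = 314*3/4 = 471/2
Step 2: Divide by 4: 471/2 / 4 = 471/8
Step 3: Divide by 5: 471/8 / 5 = 471/40
Final result = 471/40

471/40


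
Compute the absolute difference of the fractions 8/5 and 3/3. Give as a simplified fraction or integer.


Simplify: 8/5 = 8/5 and 3/3 = 1
Find common denominator: LCD = 5
Convert: 8/5 and 5/5
Difference = |8 - 5|/5 = 3/5
Simplified = 3/5

3/5


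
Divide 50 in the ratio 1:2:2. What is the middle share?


Ratio = 1:2:2
Total parts = 1 + 2 + 2 = 5
Value per part = 50 / 5 = 10
First share = 1 * 10 = 10
Middle share = 2 * 10 = 20
Third share = 2 * 10 = 20

20


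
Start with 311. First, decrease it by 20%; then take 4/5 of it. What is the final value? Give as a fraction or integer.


Start with 311.
Step 1: Decrease by 20%: 311 * 80/100 = 1244/5
Step 2: Take 4/5: 1244/5 * 4/5 = 4976/25
Final result = 4976/25

4976/25


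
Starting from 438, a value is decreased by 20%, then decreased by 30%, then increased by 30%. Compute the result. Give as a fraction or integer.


Start: 438
Step 1: decrease by 20% => multiply by 80/100
  438 * 80/100 = 1752/5
Step 2: decrease by 30% => multiply by 70/100
  1752/5 * 70/100 = 6132/25
Step 3: increase by 30% => multiply by 130/100
  6132/25 * 130/100 = 39858/125
Final value = 39858/125

39858/125


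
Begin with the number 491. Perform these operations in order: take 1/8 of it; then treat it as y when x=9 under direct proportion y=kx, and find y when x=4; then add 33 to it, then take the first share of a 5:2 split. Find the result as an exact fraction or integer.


Start with 491.
Step 1: Take 1/8: 491 * 1/8 = 491/8
Step 2: Direct prop: k = (491/8)/9; new y = k*4 = 491/8*4/9 = 491/18
Step 3: Add 33: 491/18+33=1085/18; split 5:2 first = 1085/18*5/7 = 775/18
Final result = 775/18

775/18


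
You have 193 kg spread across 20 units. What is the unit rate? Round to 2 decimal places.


Total kg = 193
Number of units = 20
Unit rate = 193 / 20
= 9.65 kg per unit

9.65


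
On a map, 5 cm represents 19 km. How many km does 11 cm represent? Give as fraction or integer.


Map scale: 5 cm = 19 km
Measured distance on map = 11 cm
Set up proportion: 11 * 19 / 5
= 209 / 5
= 209/5 km

209/5


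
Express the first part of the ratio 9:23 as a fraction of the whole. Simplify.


Total parts = 9 + 23 = 32
First part fraction = 9/32
Simplify: 9/32 = 9/32

9/32


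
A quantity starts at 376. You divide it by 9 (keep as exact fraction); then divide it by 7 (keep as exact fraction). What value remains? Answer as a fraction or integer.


Start with 376.
Step 1: Divide by 9: 376 / 9 = 376/9
Step 2: Divide by 7: 376/9 / 7 = 376/63
Final result = 376/63

376/63


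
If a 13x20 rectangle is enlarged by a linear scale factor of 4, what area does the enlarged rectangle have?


Original dimensions: 13 x 20
Enlargement factor = 4
New width = 13 * 4 = 52
New height = 20 * 4 = 80
New area = 52 * 80 = 4160

4160


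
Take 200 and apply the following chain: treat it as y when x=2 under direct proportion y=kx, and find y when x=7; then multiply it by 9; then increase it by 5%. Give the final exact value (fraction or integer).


Start with 200.
Step 1: Direct prop: k = (200)/2; new y = k*7 = 200*7/2 = 700
Step 2: Multiply by 9: 700 * 9 = 6300
Step 3: Increase by 5%: 6300 * 105/100 = 6615
Final result = 6615

6615


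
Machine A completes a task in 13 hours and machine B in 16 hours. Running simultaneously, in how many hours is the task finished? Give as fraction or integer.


Rate of A = 1/13 job per hour
Rate of B = 1/16 job per hour
Combined rate = 1/13 + 1/16
Find common denominator: (16 + 13)/(13*16) = 29/208
Combined rate = 29/208 job per hour
Time together = 1 / (29/208) = 208/29 hours

208/29


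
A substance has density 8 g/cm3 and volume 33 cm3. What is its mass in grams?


Using mass = density * volume
Density = 8 g/cm3
Volume = 33 cm3
Mass = 8 * 33
= 264 g

264


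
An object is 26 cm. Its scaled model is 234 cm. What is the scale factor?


Original length = 26 cm
Scaled length = 234 cm
Scale factor = 234 / 26
= 9

9


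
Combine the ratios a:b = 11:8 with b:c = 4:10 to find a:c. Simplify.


Given a:b = 11:8 and b:c = 4:10
Make b consistent. Multiply first ratio by 4: a:b = 44:32
Multiply second ratio by 8: b:c = 32:80
Now b = 32 in both, so a:b:c = 44:32:80
Therefore a:c = 44:80
Simplify by GCD: a:c = 11:20

11:20


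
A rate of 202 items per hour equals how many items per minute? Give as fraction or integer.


Converting from per hour to per minute
Rate = 202 items per hour
Divide by 60: 202/60
= 101/30 items per minute

101/30


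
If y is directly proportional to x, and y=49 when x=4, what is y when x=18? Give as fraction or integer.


Direct proportion: y = kx
Find k: k = 49/4 = 49/4
Compute y at x=18: y = 49/4 * 18
y = 441/2

441/2


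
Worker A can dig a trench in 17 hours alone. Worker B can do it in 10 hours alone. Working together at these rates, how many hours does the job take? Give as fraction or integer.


Rate of A = 1/17 job per hour
Rate of B = 1/10 job per hour
Combined rate = 1/17 + 1/10
Find common denominator: (10 + 17)/(17*10) = 27/170
Combined rate = 27/170 job per hour
Time together = 1 / (27/170) = 170/27 hours

170/27


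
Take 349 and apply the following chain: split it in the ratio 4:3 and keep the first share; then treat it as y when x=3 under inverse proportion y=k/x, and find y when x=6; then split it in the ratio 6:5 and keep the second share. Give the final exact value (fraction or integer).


Start with 349.
Step 1: Split 4:3, first share = 349 * 4/7 = 1396/7
Step 2: Inverse prop: k = (1396/7)*3; new y = k/6 = 1396/7*3/6 = 698/7
Step 3: Split 6:5, second share = 698/7 * 5/11 = 3490/77
Final result = 3490/77

3490/77
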